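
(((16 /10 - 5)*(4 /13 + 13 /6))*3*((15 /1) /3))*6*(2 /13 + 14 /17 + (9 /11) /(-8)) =-9854001/14872 = -662.59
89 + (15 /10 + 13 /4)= 375/4 = 93.75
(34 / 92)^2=289/2116 = 0.14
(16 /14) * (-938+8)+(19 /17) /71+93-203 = -1172.84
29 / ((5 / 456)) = 2644.80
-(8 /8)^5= -1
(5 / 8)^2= 25/64 = 0.39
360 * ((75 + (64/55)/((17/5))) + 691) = 51590160/187 = 275883.21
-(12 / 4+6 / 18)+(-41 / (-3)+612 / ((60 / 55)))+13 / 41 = 70313/123 = 571.65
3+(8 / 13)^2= 571/169 = 3.38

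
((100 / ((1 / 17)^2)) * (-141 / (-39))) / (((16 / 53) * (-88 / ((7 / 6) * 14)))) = -881876275/13728 = -64239.24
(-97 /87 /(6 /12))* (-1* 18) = 1164/29 = 40.14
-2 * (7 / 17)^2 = -98/289 = -0.34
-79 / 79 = -1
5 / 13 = 0.38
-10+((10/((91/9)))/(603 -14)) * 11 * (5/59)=-31618460/3162341 = -10.00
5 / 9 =0.56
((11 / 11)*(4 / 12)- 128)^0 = 1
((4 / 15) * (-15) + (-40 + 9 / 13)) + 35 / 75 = -8354/195 = -42.84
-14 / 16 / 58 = -7/464 = -0.02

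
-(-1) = 1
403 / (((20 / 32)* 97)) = 3224/485 = 6.65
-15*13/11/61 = -195/671 = -0.29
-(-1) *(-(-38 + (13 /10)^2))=3631/100 = 36.31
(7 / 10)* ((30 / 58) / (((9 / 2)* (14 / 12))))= 2/29 = 0.07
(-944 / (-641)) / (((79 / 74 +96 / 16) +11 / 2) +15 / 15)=0.11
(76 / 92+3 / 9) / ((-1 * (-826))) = 40/28497 = 0.00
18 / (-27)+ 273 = 817/3 = 272.33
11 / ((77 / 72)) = 72/7 = 10.29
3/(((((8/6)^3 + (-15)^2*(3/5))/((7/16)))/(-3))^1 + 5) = -1701/56509 = -0.03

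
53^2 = 2809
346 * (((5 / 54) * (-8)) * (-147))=37675.56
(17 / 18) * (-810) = -765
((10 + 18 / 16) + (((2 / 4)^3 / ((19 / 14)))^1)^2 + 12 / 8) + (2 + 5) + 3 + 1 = 136507/5776 = 23.63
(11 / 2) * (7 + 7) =77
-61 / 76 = -0.80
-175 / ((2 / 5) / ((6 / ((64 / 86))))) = -112875/32 = -3527.34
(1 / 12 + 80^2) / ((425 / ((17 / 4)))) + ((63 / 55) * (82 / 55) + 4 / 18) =28719467/435600 = 65.93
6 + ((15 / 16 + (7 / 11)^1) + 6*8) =9781/176 = 55.57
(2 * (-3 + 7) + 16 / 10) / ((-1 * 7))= -48/35 = -1.37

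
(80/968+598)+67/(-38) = 2741877/4598 = 596.32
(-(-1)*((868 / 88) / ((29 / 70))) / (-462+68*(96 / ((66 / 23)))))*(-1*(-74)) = 281015/289159 = 0.97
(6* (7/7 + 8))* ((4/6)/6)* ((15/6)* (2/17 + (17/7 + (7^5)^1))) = 30005040/119 = 252143.19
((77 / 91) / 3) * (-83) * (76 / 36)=-17347/351 = -49.42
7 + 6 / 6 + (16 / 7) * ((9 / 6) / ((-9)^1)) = 160/21 = 7.62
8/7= 1.14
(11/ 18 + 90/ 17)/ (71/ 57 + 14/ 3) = 34333/34374 = 1.00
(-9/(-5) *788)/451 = 7092/2255 = 3.15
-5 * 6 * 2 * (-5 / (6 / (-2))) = -100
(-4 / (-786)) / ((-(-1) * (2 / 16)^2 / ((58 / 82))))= 3712/16113 = 0.23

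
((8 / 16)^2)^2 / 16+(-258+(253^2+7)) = 16322049/256 = 63758.00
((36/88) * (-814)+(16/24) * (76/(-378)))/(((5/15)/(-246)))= 15488734/63 = 245852.92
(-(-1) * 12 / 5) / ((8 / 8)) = 12/5 = 2.40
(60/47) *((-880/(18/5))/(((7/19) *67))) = -836000/66129 = -12.64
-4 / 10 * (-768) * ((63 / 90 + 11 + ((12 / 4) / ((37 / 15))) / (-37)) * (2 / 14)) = 122667264/239575 = 512.02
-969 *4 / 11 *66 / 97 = -23256/97 = -239.75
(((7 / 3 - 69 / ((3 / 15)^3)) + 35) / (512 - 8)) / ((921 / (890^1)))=-11464535/696276 = -16.47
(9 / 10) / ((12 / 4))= 3/10 = 0.30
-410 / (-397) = 410/397 = 1.03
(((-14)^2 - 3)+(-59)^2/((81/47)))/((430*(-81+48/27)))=-17924/275931 = -0.06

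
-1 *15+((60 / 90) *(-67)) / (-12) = -203/18 = -11.28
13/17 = 0.76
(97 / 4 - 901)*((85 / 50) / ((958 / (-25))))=298095/7664 = 38.90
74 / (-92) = -37/46 = -0.80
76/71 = 1.07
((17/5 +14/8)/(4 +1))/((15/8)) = 0.55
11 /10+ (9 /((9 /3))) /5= 17/10 = 1.70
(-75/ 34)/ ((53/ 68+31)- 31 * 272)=10/38081 = 0.00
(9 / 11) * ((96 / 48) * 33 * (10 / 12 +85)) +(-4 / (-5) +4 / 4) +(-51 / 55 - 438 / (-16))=2051829/440 = 4663.25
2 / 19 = 0.11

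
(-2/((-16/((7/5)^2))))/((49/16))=2/25 = 0.08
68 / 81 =0.84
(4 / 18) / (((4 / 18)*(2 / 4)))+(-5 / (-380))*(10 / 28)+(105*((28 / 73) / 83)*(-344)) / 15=-58815289/6446776 = -9.12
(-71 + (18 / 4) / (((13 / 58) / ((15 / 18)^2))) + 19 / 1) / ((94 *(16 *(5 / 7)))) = -13853/391040 = -0.04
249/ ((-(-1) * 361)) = 249/361 = 0.69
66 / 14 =33/7 = 4.71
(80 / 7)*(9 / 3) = 240/7 = 34.29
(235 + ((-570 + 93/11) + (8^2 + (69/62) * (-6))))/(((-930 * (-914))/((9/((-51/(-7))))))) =-128527/328504396 = 0.00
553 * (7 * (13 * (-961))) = -48360403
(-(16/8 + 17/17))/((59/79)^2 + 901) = -18723/5626622 = 0.00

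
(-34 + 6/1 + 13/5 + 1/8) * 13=-13143/40 = -328.58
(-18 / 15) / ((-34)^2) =-3/2890 = 0.00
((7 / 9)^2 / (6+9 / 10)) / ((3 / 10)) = 4900/16767 = 0.29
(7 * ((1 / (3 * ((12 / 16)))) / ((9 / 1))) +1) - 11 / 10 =199/810 = 0.25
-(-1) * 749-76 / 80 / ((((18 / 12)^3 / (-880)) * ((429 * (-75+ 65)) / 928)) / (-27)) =428167/195 = 2195.73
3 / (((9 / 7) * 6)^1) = 0.39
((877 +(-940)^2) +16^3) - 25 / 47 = 41762906/47 = 888572.47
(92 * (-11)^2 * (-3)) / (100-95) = -33396/5 = -6679.20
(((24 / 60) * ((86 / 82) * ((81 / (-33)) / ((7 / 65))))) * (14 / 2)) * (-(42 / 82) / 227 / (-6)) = -105651/4197457 = -0.03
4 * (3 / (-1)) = -12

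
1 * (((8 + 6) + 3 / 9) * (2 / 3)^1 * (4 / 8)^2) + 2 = 79/18 = 4.39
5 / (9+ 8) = 5/17 = 0.29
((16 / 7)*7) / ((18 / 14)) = 112/9 = 12.44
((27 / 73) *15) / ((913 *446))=405/29725454 = 0.00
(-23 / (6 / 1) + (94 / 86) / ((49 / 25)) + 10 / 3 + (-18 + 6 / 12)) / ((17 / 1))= -36751/35819 = -1.03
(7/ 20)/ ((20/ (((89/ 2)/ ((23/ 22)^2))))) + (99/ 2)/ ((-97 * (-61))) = 451278311/626018600 = 0.72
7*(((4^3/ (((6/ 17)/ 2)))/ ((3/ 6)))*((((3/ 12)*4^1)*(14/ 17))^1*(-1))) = -12544/3 = -4181.33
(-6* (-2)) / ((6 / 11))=22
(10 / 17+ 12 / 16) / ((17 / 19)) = 1.50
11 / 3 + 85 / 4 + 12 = 443/12 = 36.92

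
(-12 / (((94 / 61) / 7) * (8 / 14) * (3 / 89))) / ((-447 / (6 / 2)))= 266021/14006 = 18.99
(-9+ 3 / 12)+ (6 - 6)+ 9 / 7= -209/28 = -7.46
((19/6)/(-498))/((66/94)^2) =-41971/3253932 = -0.01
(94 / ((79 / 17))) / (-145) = -1598/11455 = -0.14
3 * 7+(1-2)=20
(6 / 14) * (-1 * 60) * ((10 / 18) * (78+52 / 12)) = -24700/21 = -1176.19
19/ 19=1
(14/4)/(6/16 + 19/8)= 14/11 = 1.27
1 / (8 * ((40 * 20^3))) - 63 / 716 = -40319821/458240000 = -0.09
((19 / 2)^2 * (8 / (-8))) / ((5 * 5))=-361/100 = -3.61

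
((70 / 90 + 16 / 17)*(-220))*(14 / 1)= -810040/153 = -5294.38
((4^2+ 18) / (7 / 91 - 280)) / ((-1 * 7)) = 442/25473 = 0.02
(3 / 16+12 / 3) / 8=0.52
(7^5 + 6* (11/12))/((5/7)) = 47075/2 = 23537.50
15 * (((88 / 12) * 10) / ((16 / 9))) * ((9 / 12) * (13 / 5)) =19305/16 = 1206.56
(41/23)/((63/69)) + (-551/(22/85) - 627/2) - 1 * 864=-763319/231 = -3304.41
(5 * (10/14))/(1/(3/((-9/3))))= -25/7 = -3.57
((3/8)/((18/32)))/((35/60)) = 8/7 = 1.14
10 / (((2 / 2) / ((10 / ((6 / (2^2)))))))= 200/3 = 66.67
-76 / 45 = -1.69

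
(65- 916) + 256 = -595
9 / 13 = 0.69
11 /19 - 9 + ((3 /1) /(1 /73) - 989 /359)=1417568/6821 = 207.82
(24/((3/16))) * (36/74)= 62.27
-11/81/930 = -11/75330 = 0.00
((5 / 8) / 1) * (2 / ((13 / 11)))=55/52 = 1.06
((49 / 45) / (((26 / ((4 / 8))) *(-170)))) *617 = -30233/397800 = -0.08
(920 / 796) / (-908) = -115/90346 = 0.00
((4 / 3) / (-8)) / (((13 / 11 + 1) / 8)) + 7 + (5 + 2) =241/18 = 13.39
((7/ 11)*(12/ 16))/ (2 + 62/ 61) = 0.16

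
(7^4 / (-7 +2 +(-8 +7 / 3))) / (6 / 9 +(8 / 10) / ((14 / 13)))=-756315/4736 = -159.69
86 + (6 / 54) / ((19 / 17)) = 14723/171 = 86.10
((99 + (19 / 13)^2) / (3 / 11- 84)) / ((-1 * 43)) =188012/6692907 = 0.03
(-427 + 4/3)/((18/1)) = -1277/54 = -23.65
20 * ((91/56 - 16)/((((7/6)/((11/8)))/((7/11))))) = -1725/8 = -215.62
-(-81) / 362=81/362 = 0.22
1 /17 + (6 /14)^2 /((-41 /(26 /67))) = 130625/2288251 = 0.06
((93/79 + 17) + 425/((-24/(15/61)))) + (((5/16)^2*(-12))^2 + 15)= 596027451/19738624 = 30.20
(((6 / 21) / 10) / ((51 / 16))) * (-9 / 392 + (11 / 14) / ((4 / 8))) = 1214/87465 = 0.01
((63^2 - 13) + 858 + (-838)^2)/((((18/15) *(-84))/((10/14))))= -982025/196 = -5010.33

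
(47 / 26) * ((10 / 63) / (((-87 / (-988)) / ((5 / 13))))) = 89300/71253 = 1.25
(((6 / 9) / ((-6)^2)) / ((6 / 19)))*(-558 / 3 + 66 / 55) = -1463/135 = -10.84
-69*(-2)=138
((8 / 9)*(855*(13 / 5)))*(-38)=-75088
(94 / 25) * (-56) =-5264/25 = -210.56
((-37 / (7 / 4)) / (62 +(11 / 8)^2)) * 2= -18944/28623 = -0.66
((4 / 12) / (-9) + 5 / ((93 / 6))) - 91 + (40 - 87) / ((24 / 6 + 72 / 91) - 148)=-109545983/1211976 = -90.39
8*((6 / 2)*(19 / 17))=456/17 = 26.82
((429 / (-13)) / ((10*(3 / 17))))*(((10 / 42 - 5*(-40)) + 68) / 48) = -1053371/10080 = -104.50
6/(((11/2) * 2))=6/11 = 0.55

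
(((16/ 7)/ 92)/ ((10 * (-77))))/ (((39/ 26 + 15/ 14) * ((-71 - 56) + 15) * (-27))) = -1/240997680 = 0.00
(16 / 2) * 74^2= 43808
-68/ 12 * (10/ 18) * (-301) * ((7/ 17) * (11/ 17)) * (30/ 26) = 579425/1989 = 291.31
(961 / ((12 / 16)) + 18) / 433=3898/1299 = 3.00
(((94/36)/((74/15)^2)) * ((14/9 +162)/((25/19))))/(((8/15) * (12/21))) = 718865/16428 = 43.76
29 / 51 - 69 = -68.43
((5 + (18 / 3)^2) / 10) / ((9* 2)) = 41/180 = 0.23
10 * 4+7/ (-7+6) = 33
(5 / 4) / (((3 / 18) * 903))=5/602 = 0.01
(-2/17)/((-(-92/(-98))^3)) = 117649/827356 = 0.14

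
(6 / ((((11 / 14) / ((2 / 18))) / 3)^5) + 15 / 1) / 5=196752613/65225655 = 3.02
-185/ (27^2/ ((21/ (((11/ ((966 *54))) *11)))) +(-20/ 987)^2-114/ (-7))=-338374620/29935451 = -11.30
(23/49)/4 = 23/196 = 0.12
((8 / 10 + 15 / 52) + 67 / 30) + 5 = 6491/780 = 8.32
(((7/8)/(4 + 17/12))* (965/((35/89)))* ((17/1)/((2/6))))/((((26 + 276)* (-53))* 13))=-2628081/27050140 = -0.10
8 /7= 1.14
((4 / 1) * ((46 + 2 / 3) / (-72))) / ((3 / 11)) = -9.51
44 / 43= 1.02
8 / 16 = 1/2 = 0.50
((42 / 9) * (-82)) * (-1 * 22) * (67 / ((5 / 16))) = 27074432/15 = 1804962.13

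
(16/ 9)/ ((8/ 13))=26/9 = 2.89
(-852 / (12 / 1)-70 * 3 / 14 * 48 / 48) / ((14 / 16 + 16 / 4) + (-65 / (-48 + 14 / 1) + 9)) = -11696/2147 = -5.45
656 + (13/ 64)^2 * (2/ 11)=14778537/22528 = 656.01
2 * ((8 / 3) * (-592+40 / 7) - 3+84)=-20754/7 = -2964.86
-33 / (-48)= 11/16 = 0.69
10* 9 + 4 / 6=272/3 = 90.67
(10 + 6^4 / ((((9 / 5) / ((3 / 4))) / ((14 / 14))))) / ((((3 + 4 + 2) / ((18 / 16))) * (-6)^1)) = -275/24 = -11.46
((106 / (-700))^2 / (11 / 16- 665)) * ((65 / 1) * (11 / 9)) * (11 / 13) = -1359556/585923625 = 0.00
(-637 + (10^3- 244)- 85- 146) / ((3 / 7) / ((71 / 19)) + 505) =-27832/125521 = -0.22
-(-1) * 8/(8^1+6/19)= 76/79 = 0.96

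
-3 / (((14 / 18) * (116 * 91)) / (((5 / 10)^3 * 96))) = -81/18473 = 0.00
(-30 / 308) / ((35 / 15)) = -45/1078 = -0.04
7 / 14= 1/2 = 0.50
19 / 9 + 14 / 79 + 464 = 331531/711 = 466.29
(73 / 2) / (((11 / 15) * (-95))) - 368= -154043/418 = -368.52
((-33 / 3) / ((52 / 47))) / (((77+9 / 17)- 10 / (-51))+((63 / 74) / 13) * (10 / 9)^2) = -2926737/22904008 = -0.13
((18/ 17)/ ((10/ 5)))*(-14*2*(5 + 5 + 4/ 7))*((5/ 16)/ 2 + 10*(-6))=637695/68 = 9377.87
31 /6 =5.17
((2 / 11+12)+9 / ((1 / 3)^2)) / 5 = 205/11 = 18.64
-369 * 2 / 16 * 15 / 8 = -5535/64 = -86.48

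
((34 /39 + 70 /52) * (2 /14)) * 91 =173/6 = 28.83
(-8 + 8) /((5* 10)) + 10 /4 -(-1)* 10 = 25/2 = 12.50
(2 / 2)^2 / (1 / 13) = 13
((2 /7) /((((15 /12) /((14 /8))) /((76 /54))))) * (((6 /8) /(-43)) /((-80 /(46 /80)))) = 437/6192000 = 0.00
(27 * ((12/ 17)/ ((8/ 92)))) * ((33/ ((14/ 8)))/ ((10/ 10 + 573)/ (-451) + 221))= 5410152/287623 = 18.81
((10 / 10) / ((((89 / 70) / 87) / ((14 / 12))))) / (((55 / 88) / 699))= 7946232/89 = 89283.51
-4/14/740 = -1/2590 = 0.00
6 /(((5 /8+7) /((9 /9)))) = 48/61 = 0.79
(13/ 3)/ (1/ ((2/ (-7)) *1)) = -26/21 = -1.24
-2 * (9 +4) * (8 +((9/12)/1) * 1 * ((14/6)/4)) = -1755/8 = -219.38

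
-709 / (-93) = 7.62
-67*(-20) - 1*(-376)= 1716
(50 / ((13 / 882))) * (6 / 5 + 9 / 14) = 81270/13 = 6251.54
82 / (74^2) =41/2738 = 0.01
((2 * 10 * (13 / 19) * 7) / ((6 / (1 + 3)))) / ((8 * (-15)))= -91/171 = -0.53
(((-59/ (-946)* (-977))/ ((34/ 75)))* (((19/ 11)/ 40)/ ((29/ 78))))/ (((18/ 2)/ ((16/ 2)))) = -71189105/5130158 = -13.88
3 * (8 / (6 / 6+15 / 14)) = 336/29 = 11.59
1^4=1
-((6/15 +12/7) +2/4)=-183/70 = -2.61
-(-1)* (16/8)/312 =1/156 = 0.01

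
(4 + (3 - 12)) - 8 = -13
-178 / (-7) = 178/7 = 25.43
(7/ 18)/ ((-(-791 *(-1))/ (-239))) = 239/2034 = 0.12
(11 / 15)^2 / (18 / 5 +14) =11/360 = 0.03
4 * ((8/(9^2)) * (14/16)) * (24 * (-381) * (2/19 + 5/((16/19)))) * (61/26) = -99618673/2223 = -44812.72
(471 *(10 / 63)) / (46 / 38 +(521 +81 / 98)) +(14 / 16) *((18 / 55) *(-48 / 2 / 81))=1866914/32138535 = 0.06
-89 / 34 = -2.62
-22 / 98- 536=-536.22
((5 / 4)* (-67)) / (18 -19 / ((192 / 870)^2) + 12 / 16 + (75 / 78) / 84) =4682496/20762375 = 0.23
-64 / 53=-1.21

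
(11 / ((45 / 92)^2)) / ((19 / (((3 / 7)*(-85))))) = -1582768/17955 = -88.15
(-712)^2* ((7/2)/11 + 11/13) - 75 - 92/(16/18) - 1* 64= 168742997/286 = 590010.48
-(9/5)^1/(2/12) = -54/5 = -10.80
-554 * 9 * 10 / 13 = -49860/13 = -3835.38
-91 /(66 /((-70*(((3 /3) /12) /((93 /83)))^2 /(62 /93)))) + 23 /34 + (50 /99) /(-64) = 85553681/58225068 = 1.47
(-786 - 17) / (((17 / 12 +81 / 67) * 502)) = -322806/529861 = -0.61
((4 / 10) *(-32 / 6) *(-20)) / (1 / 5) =640/3 = 213.33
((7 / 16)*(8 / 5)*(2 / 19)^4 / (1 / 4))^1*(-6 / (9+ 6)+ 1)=672/3258025 = 0.00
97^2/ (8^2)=9409/64 = 147.02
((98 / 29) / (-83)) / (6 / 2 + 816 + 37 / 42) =-4116/82885045 = 0.00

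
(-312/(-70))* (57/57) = 156/35 = 4.46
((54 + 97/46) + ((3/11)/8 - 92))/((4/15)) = -134.46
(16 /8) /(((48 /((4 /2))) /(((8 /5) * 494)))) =988/15 = 65.87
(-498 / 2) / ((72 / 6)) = -83/4 = -20.75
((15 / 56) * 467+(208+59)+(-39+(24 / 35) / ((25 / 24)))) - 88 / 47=115766951/329000 = 351.88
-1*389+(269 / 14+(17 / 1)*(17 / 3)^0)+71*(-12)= -16867/14 = -1204.79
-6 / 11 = -0.55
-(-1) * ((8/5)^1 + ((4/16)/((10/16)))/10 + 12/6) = 91/25 = 3.64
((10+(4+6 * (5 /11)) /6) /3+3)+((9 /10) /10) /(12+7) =1262491/188100 = 6.71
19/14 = 1.36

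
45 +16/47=2131/47 = 45.34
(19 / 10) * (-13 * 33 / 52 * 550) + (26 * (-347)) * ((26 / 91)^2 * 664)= -97539493/196 = -497650.47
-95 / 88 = -1.08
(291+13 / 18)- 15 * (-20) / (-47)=241397/846 = 285.34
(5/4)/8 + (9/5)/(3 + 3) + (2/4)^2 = 113/160 = 0.71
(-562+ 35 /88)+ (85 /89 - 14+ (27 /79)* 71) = -340536379/618728 = -550.38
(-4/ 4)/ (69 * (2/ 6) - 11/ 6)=-6/127 = -0.05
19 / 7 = 2.71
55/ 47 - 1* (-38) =1841/47 = 39.17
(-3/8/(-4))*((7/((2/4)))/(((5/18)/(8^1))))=189/5 = 37.80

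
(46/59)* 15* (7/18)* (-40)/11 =-16.54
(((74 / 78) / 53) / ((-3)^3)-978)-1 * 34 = -56478745/55809 = -1012.00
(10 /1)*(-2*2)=-40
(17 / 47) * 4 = 1.45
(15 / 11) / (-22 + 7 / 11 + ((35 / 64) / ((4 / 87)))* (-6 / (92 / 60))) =-8832/439823 = -0.02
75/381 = 25/127 = 0.20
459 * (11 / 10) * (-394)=-994653/5 = -198930.60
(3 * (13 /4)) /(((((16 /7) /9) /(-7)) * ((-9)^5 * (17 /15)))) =3185/793152 = 0.00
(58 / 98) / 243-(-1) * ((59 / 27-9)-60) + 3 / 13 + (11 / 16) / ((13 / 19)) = -162411181/2476656 = -65.58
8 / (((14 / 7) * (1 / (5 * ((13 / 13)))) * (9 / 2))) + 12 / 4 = 67/9 = 7.44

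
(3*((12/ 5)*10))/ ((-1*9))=-8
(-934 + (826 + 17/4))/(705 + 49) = -415/3016 = -0.14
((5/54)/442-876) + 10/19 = -397020217/453492 = -875.47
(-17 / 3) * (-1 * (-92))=-1564/3 = -521.33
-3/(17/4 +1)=-4/7 = -0.57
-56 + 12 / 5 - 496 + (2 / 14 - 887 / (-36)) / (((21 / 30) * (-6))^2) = -304610111/555660 = -548.20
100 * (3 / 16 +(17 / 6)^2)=821.53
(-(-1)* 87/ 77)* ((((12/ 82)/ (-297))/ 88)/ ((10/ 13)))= -377/45839640 = 0.00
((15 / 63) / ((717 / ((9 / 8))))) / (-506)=-5/6772304 = 0.00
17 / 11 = 1.55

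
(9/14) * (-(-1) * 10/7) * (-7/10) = -9/14 = -0.64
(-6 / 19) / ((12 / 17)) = -17/38 = -0.45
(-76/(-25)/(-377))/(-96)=19/226200 = 0.00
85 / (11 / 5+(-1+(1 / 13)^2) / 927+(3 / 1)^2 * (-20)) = -22193925/46424749 = -0.48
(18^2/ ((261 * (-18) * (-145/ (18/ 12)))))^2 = 9/17682025 = 0.00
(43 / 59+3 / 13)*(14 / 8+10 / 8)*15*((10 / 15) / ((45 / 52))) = 5888/177 = 33.27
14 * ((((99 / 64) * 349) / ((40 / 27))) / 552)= 2176713/235520 = 9.24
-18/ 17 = -1.06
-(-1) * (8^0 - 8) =-7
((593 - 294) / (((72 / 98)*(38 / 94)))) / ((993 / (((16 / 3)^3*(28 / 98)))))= 201463808/4584681 = 43.94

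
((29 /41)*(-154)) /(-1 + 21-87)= 4466/2747 = 1.63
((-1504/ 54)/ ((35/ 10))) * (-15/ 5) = 1504/63 = 23.87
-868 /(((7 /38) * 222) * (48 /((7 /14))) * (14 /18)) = -589/2072 = -0.28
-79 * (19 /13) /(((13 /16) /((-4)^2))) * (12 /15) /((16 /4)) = -384256/845 = -454.74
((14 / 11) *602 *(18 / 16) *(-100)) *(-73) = 69214950/11 = 6292268.18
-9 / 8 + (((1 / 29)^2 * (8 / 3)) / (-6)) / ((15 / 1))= -1021847/908280 = -1.13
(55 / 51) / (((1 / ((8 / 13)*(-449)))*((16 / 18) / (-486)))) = 36005310/221 = 162919.95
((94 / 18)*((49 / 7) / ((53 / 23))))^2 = 57259489/227529 = 251.66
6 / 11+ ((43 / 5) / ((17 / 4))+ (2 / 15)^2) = 108838/42075 = 2.59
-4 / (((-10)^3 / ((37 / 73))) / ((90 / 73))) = 333/133225 = 0.00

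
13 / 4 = 3.25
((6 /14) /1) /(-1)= -3/7 = -0.43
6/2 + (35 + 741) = 779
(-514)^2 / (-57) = -264196/57 = -4635.02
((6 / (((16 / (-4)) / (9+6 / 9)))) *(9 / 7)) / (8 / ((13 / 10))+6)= -3393/2212 = -1.53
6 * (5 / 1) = 30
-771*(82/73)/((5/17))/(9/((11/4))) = -1970419/2190 = -899.73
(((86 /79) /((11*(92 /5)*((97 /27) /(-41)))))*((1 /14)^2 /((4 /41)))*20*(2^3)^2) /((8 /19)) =-927029475/94998211 = -9.76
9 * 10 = 90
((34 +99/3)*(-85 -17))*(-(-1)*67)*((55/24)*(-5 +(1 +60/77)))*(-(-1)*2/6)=1126525.24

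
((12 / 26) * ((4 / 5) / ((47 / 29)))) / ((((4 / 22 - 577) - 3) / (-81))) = 103356/3247465 = 0.03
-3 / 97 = -0.03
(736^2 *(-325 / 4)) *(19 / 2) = -418121600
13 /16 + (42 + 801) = 13501/16 = 843.81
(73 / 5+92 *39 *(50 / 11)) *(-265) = -47583559/11 = -4325778.09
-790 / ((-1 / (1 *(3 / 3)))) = 790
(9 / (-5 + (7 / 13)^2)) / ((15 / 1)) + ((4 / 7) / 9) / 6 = -87863/752220 = -0.12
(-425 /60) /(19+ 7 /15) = -425/1168 = -0.36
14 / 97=0.14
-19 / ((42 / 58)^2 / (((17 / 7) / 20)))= -4.40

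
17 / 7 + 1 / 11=194/77 = 2.52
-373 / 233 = -1.60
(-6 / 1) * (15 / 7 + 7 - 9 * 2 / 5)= -1164/35 = -33.26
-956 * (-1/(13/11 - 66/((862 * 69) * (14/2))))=364857878/450981 = 809.03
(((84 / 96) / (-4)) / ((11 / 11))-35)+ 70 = 1113/32 = 34.78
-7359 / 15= -490.60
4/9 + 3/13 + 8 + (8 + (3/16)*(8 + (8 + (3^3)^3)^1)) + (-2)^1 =6941821/1872 = 3708.24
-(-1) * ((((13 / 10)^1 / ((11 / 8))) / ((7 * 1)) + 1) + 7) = 8.14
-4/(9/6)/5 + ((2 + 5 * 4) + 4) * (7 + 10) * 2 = 883.47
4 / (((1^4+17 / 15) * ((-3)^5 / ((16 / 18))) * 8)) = -5/5832 = 0.00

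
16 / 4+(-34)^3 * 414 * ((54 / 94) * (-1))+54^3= 446741108/47 = 9505129.96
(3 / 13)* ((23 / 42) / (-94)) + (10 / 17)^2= 1704153/4944212 = 0.34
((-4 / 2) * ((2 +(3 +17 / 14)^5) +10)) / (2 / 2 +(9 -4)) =-721378187/1613472 = -447.10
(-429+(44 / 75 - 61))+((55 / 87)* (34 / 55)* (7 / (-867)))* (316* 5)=-54841174/110925 = -494.40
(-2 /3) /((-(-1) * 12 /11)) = -11/18 = -0.61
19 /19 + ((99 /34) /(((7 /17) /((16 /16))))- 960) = -951.93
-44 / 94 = -22/47 = -0.47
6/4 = 3/2 = 1.50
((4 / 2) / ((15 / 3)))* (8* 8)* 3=384/5 = 76.80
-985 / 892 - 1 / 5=-1.30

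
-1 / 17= -0.06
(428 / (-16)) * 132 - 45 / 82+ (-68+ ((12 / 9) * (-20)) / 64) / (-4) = -6916427/1968 = -3514.44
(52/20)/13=1/5 = 0.20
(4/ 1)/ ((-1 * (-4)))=1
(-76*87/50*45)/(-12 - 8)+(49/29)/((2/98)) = 551483/1450 = 380.33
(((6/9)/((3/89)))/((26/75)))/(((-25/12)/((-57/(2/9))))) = 91314/13 = 7024.15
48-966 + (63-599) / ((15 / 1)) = -14306/15 = -953.73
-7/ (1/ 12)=-84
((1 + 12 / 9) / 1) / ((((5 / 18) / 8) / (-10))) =-672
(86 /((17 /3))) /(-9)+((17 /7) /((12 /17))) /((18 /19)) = 50003/25704 = 1.95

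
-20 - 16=-36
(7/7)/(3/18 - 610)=-6/3659 = 0.00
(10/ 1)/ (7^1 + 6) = 10/13 = 0.77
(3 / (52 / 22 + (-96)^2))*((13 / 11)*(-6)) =-117/50701 = 0.00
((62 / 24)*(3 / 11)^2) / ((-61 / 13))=-1209/29524 = -0.04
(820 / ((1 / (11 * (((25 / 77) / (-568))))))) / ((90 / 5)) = -0.29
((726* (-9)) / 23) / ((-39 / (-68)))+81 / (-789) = -38959425/78637 = -495.43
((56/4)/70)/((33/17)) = 0.10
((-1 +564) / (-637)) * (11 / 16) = -6193/10192 = -0.61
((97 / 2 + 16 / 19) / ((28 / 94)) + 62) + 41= 142921/532 = 268.65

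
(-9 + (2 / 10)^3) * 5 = -1124/25 = -44.96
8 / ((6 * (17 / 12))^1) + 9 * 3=475/17 = 27.94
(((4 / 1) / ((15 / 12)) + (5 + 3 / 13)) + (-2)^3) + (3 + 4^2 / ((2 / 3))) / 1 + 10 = 2433/65 = 37.43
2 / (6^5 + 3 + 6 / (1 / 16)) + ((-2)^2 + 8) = 94502/7875 = 12.00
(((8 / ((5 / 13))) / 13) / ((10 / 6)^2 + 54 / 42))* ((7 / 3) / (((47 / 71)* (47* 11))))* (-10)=-10437/388784 = -0.03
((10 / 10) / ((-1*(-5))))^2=1/25 = 0.04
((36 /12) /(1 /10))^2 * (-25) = -22500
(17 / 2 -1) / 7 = 1.07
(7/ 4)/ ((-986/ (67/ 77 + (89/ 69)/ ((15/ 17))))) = -92923/22451220 = 0.00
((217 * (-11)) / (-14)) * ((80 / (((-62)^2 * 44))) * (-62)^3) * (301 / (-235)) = 24617.96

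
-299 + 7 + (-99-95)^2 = 37344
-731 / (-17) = 43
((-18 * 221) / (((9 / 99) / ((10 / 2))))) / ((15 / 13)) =-189618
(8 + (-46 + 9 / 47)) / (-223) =1777/10481 = 0.17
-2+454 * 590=267858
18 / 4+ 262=266.50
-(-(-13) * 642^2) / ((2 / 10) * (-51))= 8930220/17 = 525307.06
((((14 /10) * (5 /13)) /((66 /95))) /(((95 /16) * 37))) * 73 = 4088/15873 = 0.26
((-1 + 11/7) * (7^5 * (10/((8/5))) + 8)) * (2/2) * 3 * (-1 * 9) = -11345589/7 = -1620798.43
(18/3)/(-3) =-2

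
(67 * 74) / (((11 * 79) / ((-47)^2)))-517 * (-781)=416380.25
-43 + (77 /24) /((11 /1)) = -1025/24 = -42.71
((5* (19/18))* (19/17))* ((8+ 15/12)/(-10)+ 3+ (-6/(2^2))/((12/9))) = 5.60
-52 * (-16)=832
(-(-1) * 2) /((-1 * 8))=-1/4 = -0.25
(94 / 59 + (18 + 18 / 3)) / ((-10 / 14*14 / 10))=-1510/59 = -25.59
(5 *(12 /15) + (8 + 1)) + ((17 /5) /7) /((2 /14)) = 82/5 = 16.40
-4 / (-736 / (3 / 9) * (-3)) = -1/1656 = 0.00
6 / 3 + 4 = 6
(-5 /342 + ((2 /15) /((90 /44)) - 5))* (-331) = 42021443/25650 = 1638.26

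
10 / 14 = 5/7 = 0.71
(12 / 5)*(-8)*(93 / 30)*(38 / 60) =-4712/125 = -37.70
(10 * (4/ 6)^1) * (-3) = -20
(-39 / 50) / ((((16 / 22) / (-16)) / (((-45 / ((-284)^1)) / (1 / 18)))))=34749/710 = 48.94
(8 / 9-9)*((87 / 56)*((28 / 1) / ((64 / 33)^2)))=-768471/8192 = -93.81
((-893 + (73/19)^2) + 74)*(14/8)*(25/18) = -25403875/12996 = -1954.75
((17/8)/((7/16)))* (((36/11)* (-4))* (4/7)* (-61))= 1194624/539 = 2216.37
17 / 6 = 2.83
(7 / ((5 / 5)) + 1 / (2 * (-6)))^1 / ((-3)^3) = -0.26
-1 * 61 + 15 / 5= -58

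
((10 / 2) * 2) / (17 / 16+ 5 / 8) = 160/27 = 5.93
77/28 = 11/4 = 2.75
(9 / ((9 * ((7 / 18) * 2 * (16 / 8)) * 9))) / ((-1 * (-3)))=1/42 = 0.02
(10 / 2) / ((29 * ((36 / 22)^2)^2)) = 0.02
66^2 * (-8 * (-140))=4878720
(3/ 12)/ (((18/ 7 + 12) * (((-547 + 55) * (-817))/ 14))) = 49/82000656 = 0.00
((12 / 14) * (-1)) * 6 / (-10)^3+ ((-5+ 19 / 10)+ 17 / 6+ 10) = 51127/5250 = 9.74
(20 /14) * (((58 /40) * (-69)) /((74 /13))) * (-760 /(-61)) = -4942470/15799 = -312.83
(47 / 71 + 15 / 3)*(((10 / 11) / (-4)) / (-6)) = 335/1562 = 0.21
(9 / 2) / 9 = 0.50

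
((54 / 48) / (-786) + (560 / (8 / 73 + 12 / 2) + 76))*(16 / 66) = 78364579/1928058 = 40.64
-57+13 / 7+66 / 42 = -375/7 = -53.57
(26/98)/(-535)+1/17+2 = 917304/445655 = 2.06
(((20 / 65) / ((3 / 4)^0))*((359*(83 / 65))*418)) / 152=327767/845 = 387.89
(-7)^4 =2401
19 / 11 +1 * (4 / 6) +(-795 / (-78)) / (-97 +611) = 1064501/441012 = 2.41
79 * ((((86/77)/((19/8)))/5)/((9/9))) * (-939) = -51036528/7315 = -6976.97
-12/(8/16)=-24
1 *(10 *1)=10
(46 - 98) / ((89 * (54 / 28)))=-728/2403 = -0.30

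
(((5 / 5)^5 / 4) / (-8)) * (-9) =9/32 = 0.28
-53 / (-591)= 53/591 = 0.09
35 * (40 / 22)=700/11 = 63.64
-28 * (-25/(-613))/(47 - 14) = -700/20229 = -0.03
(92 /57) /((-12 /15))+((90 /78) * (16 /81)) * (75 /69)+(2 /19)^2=-5125543/2914353 = -1.76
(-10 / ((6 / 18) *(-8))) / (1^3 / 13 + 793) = 39/8248 = 0.00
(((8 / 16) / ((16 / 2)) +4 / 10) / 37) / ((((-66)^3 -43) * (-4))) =1/92012480 = 0.00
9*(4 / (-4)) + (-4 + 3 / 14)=-179/14 = -12.79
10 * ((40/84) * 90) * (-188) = -564000/7 = -80571.43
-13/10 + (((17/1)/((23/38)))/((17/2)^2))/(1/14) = 16197/3910 = 4.14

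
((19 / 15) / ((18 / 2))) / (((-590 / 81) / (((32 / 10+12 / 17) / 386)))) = -4731/24197375 = 0.00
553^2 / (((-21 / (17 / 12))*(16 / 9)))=-742679/64 = -11604.36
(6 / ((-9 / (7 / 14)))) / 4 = -1/12 = -0.08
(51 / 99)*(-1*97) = -1649/33 = -49.97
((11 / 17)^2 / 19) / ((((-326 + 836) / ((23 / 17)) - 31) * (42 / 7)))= 2783/262151322 = 0.00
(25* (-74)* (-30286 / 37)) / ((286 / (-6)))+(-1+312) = -4498427/143 = -31457.53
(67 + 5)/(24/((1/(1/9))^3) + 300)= 4374/18227 = 0.24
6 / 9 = 2/3 = 0.67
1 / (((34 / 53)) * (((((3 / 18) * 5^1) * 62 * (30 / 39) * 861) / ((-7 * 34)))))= -0.01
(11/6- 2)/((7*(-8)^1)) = 1/336 = 0.00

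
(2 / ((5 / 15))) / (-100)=-0.06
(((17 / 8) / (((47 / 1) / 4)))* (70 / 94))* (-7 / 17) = -245/4418 = -0.06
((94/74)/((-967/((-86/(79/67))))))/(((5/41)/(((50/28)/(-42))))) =-27758435/831003054 = -0.03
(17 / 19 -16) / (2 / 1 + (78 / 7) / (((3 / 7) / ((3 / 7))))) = -2009/1748 = -1.15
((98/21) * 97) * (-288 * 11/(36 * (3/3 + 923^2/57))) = -1135288/425993 = -2.67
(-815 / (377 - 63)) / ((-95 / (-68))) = -5542/2983 = -1.86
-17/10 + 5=33/10 = 3.30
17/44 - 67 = -66.61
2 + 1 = 3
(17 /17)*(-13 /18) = -13/18 = -0.72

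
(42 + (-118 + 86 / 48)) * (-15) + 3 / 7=62359/56 = 1113.55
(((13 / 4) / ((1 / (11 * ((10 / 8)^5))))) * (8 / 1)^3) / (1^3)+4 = 446907/8 = 55863.38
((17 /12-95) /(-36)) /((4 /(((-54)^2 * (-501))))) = -15190821/16 = -949426.31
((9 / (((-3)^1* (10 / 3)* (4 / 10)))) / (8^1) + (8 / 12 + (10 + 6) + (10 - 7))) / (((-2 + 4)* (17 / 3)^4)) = 50247/5345344 = 0.01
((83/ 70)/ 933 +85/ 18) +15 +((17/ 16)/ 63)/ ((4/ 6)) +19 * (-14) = -771967991/3134880 = -246.25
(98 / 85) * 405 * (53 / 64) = 210357/544 = 386.69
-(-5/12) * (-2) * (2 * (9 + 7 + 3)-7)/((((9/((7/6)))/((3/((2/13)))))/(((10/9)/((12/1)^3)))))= -70525/1679616 = -0.04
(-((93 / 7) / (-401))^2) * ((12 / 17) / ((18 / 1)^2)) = -961/401841699 = 0.00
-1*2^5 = -32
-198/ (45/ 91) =-2002/5 = -400.40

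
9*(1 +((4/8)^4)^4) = 589833/65536 = 9.00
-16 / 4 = -4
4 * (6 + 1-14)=-28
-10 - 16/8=-12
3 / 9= 1/3 = 0.33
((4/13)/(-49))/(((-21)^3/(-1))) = -4/5899257 = 0.00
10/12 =5/6 = 0.83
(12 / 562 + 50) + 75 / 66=316257/6182 = 51.16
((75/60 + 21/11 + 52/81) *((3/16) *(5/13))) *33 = 9.05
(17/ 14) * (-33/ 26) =-561/364 = -1.54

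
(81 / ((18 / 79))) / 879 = 237/586 = 0.40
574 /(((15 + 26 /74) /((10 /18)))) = 53095/2556 = 20.77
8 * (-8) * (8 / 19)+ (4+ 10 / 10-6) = -531/19 = -27.95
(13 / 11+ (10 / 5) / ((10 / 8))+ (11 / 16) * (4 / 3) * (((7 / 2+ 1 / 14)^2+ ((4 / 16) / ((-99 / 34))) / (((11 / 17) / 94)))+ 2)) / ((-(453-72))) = -354644/27723465 = -0.01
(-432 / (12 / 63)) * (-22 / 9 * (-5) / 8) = -3465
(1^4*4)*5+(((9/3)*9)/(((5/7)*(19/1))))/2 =3989/190 = 20.99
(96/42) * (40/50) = 64/35 = 1.83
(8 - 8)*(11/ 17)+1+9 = 10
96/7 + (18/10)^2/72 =13.76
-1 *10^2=-100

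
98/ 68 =49/34 = 1.44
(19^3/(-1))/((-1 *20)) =6859/20 = 342.95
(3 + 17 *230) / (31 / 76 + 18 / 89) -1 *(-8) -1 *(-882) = 30140562/4127 = 7303.26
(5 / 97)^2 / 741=25/6972069 = 0.00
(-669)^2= 447561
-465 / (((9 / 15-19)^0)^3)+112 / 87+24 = -38255/87 = -439.71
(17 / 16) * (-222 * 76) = -35853/2 = -17926.50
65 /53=1.23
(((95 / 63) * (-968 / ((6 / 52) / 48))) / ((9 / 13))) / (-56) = 62164960/3969 = 15662.63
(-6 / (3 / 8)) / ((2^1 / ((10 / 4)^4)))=-625/2 = -312.50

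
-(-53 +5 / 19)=1002/19 = 52.74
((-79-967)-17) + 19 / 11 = -11674/11 = -1061.27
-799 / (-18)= 799/18 = 44.39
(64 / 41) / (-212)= -16/2173 = -0.01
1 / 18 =0.06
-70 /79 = -0.89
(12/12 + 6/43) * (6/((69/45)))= 4410/989 = 4.46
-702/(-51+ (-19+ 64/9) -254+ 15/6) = 12636/5659 = 2.23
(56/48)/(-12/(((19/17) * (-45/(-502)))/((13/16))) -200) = -665/169471 = 0.00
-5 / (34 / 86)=-215/17 = -12.65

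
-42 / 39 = -14/13 = -1.08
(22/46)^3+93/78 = 411783/316342 = 1.30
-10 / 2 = -5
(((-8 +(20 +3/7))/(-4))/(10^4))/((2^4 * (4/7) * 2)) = -87/5120000 = 0.00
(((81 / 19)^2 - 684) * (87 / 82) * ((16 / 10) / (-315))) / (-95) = -9294036/246066625 = -0.04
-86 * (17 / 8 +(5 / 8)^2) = -6923/32 = -216.34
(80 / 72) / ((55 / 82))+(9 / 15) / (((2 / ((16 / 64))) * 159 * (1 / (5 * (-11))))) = 68447/41976 = 1.63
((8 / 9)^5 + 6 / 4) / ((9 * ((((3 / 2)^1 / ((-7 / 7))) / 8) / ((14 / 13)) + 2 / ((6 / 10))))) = 27180496/376083081 = 0.07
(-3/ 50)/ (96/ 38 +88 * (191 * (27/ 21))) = -133/47908400 = 0.00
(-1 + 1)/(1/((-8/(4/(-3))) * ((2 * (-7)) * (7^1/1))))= 0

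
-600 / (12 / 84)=-4200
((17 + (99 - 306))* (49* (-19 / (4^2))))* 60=1326675/2 = 663337.50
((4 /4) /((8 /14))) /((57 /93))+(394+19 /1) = 31605/76 = 415.86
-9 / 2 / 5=-9/10 = -0.90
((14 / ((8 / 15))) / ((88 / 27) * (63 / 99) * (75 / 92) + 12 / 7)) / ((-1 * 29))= -152145/572344 = -0.27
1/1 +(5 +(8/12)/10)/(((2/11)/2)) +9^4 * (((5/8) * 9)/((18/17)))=8378891/240 = 34912.05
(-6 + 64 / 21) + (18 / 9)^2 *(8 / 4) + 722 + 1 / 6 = 10181/14 = 727.21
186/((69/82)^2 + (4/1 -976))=-416888/2176989 = -0.19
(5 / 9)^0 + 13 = 14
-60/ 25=-12/5 = -2.40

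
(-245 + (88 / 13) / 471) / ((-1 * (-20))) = -12.25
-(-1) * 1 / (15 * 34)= 1/510 = 0.00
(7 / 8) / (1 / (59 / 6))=413/48 = 8.60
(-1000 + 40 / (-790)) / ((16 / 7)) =-138257/316 = -437.52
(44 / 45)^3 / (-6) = -42592/273375 = -0.16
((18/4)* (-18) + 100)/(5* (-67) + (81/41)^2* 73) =-31939/84182 = -0.38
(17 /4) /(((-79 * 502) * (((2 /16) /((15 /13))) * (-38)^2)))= -255/372229988 = 0.00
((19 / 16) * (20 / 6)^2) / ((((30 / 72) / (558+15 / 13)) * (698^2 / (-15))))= -3452775/6333652 = -0.55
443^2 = 196249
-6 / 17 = -0.35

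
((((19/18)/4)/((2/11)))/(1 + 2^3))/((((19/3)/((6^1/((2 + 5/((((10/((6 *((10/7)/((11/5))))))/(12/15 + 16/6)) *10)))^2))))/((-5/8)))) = -326095/24443136 = -0.01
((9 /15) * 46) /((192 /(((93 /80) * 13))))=27807/12800 = 2.17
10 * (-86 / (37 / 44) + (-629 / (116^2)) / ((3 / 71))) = -772024475/746808 = -1033.77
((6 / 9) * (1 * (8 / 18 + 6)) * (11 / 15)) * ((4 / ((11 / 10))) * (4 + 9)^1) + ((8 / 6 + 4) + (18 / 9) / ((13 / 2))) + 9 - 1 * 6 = 165931/1053 = 157.58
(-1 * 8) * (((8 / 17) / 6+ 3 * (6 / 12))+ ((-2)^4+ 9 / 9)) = -7580/51 = -148.63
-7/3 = -2.33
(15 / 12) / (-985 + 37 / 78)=-195/153586 = 0.00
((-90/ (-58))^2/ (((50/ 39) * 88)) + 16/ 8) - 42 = -5917481/148016 = -39.98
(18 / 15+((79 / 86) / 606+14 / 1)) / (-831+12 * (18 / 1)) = -3961211/160256700 = -0.02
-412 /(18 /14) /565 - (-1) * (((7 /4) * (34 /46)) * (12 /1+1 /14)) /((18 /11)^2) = 5.26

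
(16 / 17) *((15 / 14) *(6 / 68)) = 0.09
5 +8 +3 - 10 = 6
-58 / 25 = -2.32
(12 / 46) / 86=3/989 = 0.00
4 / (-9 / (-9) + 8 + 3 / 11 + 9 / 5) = 0.36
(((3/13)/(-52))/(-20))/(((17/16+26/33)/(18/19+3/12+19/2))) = 80487/62742940 = 0.00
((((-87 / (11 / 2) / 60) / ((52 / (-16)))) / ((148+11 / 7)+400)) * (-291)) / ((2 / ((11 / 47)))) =-59073/11752585 = -0.01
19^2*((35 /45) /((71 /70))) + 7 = 283.82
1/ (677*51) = 1/34527 = 0.00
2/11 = 0.18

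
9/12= 3/4 = 0.75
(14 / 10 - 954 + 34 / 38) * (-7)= 632884/95 = 6661.94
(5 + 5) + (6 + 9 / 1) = 25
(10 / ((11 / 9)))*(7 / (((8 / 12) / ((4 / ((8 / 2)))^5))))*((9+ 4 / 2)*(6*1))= 5670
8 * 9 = 72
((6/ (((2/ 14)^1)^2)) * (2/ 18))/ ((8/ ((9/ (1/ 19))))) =2793/4 = 698.25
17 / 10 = 1.70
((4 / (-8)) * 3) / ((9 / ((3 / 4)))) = -1/8 = -0.12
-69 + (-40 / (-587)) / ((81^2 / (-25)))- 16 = -327362095/3851307 = -85.00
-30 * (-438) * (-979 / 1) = -12864060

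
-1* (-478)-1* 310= 168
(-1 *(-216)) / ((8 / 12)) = 324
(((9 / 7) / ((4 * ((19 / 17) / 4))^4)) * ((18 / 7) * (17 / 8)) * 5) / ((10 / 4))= 115008417/12771458 = 9.01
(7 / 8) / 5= 7/40 = 0.18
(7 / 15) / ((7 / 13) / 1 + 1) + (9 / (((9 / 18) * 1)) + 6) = 24.30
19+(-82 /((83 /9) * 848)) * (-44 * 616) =1333753/4399 = 303.19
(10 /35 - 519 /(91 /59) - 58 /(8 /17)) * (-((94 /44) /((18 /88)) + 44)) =5853505/234 = 25014.98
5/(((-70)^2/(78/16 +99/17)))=291/26656 = 0.01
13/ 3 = 4.33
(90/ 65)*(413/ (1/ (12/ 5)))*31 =2765448/65 = 42545.35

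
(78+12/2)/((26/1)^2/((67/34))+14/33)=92862/379705 = 0.24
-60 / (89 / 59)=-3540/89 = -39.78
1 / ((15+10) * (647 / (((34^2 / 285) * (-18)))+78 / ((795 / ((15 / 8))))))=-367608/79750475 = 0.00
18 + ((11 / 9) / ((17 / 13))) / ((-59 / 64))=153334/9027 = 16.99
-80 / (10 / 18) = -144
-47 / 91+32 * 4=11601/91 = 127.48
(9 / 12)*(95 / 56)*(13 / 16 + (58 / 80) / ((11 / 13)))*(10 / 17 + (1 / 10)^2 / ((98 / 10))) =822006861/656803840 = 1.25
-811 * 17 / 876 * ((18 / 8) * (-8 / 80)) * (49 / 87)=675563/338720 = 1.99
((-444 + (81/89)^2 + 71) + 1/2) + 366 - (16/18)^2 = -8291819/1283202 = -6.46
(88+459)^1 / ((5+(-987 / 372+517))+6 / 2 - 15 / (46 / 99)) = 1560044/1397663 = 1.12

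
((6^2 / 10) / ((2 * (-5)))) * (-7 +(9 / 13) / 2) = 2.40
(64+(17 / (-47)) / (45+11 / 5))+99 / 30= 3732033/55460 = 67.29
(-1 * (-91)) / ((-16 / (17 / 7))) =-221/16 = -13.81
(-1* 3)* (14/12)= -7/2 = -3.50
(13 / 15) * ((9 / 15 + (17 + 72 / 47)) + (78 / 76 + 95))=13368719/133950 = 99.80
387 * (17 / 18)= 731/2 = 365.50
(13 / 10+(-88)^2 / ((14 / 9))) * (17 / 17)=348571/70 = 4979.59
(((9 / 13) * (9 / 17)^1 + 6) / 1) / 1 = 1407/221 = 6.37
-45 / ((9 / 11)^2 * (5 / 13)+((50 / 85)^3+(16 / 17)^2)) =-115922235/3469487 = -33.41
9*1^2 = 9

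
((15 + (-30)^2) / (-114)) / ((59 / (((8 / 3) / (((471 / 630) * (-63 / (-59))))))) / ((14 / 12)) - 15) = -42700/741 = -57.62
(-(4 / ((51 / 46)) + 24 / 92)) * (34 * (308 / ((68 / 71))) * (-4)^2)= -793895872/1173 = -676808.08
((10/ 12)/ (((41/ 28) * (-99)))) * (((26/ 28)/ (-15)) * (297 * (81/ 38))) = 351/1558 = 0.23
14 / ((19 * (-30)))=-7/285 = -0.02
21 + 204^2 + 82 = 41719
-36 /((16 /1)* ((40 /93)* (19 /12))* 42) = -837/10640 = -0.08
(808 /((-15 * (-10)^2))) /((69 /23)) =-202/1125 = -0.18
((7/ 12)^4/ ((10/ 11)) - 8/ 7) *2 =-1474003/725760 = -2.03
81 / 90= 9/10 = 0.90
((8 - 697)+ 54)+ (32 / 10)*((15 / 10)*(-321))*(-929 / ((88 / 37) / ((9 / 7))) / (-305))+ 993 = -255872641/117425 = -2179.03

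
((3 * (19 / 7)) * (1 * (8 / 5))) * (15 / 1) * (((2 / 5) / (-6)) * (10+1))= -5016/35 = -143.31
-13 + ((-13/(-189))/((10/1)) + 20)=13243/1890 = 7.01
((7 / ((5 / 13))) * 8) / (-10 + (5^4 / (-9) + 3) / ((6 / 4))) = -9828/3665 = -2.68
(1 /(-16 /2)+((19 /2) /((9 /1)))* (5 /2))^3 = 5929741/373248 = 15.89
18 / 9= 2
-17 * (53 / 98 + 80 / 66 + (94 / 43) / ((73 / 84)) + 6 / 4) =-497742524/5075763 = -98.06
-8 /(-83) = 8/83 = 0.10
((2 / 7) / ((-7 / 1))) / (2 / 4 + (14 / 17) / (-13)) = -884/9457 = -0.09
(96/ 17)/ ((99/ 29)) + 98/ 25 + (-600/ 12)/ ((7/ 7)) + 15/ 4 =-2281913/56100 = -40.68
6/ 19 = 0.32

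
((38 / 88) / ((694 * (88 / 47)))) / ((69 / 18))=2679/30902432 = 0.00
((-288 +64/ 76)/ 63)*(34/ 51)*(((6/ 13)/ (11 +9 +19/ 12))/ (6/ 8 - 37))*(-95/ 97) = -349184/198898791 = 0.00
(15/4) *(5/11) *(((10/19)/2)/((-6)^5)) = -125/2166912 = 0.00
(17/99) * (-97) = -16.66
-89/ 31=-2.87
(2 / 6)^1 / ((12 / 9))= 1/4 = 0.25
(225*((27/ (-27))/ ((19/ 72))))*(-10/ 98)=81000/931 = 87.00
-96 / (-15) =32/5 = 6.40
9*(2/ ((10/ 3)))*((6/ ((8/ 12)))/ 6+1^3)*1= 27/2 = 13.50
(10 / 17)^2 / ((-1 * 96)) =-25/6936 = 0.00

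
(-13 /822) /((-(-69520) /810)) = -351/1904848 = 0.00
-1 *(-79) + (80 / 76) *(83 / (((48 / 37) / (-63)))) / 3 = -101481/76 = -1335.28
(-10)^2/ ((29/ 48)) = 4800/29 = 165.52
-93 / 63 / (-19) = 31/399 = 0.08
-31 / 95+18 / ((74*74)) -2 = -604243/260110 = -2.32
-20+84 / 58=-538/29 = -18.55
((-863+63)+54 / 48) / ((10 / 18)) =-57519/40 = -1437.98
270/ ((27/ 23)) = 230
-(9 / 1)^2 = -81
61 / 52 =1.17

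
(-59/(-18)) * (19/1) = 62.28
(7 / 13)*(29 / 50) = 203/650 = 0.31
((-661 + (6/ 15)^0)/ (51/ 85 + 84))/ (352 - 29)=-1100/45543 = -0.02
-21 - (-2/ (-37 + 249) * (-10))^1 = -21.09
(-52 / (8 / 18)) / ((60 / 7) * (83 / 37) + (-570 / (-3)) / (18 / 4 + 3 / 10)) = -363636/182785 = -1.99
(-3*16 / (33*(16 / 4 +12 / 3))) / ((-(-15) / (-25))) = 10/33 = 0.30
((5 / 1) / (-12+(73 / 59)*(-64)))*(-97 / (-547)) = -0.01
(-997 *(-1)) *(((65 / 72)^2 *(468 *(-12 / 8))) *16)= -54760225/6 = -9126704.17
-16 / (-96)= 1/6 = 0.17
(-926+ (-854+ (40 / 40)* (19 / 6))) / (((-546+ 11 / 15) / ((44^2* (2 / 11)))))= 9381680/8179 = 1147.04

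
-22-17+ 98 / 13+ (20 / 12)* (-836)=-55567/39 = -1424.79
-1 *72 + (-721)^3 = -374805433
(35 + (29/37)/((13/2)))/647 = 16893/311207 = 0.05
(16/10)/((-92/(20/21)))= -8/483 = -0.02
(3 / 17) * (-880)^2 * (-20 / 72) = -1936000/51 = -37960.78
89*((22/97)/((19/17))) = 33286/1843 = 18.06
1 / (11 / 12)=1.09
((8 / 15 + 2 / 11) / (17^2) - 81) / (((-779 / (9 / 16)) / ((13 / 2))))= 0.38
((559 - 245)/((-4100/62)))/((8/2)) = -4867/4100 = -1.19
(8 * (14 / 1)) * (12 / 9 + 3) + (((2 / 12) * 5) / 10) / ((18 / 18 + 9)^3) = 5824001/12000 = 485.33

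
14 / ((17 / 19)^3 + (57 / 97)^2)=451754317/34255654 = 13.19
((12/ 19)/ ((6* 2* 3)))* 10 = 10/57 = 0.18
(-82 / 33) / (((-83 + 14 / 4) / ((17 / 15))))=2788/78705 = 0.04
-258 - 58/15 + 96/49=-191032/735 = -259.91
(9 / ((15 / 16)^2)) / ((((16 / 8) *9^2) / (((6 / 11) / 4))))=64/7425 = 0.01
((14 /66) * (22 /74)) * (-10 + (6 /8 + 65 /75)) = -3521/6660 = -0.53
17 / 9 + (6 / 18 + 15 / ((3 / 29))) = 1325/9 = 147.22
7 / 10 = 0.70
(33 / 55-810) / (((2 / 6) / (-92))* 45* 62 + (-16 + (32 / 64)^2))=124108/3965 = 31.30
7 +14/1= 21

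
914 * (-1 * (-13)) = 11882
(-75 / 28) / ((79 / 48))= -1.63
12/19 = 0.63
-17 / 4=-4.25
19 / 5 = 3.80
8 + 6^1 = 14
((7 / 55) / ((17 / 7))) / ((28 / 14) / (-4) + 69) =98/128095 = 0.00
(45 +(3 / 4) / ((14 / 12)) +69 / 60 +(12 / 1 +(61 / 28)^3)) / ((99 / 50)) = 3449095/98784 = 34.92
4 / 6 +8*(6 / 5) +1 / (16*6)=4933/480 = 10.28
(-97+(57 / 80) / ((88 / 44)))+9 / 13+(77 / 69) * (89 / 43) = -577896653/6171360 = -93.64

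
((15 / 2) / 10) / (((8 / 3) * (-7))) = -9/224 = -0.04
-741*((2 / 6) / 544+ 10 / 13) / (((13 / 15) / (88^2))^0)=-570.45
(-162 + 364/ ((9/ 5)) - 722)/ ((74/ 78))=-79768/111 = -718.63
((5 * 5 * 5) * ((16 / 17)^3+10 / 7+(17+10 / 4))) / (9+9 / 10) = 274.78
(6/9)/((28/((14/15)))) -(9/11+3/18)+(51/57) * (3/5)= -8009/18810 = -0.43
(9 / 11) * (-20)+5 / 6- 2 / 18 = -15.64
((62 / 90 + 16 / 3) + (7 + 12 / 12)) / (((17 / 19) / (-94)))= -1126966/765 = -1473.16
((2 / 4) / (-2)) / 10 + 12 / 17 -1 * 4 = -2257/680 = -3.32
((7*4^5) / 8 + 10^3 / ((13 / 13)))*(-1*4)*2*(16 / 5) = -242688/5 = -48537.60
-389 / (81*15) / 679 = -389/824985 = 0.00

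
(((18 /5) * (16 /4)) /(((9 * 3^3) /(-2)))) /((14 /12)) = -0.10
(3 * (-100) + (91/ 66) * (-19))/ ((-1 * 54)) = 21529/3564 = 6.04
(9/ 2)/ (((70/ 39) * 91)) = 27/980 = 0.03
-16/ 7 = -2.29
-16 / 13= -1.23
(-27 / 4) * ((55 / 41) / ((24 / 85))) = -32.07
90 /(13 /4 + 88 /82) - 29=-5801/709 = -8.18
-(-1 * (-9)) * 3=-27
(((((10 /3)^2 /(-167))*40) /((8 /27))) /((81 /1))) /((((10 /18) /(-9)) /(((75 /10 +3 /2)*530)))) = 1431000/167 = 8568.86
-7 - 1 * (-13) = 6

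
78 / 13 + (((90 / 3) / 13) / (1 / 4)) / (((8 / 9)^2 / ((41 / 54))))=3093/208 = 14.87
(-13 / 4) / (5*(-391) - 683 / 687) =8931/5375072 = 0.00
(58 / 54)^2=841/729 = 1.15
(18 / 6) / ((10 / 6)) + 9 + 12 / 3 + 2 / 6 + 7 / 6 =163/10 = 16.30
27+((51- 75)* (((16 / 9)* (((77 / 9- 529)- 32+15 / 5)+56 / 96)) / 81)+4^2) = 726329/2187 = 332.11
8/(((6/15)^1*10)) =2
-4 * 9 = -36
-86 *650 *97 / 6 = -2711150/3 = -903716.67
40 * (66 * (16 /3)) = 14080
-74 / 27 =-2.74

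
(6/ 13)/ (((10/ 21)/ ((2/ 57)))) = 42/1235 = 0.03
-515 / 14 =-36.79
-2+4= 2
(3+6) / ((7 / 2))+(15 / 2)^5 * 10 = 26578413/112 = 237307.26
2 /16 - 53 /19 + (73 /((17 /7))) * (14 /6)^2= 3743963/23256 = 160.99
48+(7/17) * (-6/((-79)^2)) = 5092614/106097 = 48.00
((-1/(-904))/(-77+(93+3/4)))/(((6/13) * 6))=13/545112 = 0.00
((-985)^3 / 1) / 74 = -955671625/74 = -12914481.42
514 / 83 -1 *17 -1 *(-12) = 1.19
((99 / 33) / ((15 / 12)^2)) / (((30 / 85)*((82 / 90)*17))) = 72/205 = 0.35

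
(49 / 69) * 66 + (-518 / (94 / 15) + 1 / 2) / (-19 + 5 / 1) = 1596277/30268 = 52.74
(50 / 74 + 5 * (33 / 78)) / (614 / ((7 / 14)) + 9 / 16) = 21480/9455017 = 0.00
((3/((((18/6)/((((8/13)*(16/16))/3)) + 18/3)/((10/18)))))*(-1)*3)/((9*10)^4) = -1/270641250 = 0.00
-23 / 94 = -0.24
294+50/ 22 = 3259/11 = 296.27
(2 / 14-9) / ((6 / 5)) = -155/21 = -7.38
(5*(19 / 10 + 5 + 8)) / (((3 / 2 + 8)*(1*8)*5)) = 0.20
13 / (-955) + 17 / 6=16157/5730 = 2.82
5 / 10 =1/2 = 0.50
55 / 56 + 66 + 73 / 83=315421/4648 = 67.86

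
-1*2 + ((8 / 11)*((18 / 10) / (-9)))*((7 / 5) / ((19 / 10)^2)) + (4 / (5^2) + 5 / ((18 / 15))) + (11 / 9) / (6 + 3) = 38695583/16082550 = 2.41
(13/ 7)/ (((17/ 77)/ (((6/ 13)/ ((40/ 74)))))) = 7.18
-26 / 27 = -0.96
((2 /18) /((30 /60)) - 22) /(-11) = 1.98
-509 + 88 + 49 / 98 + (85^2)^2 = 104400409/2 = 52200204.50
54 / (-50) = -1.08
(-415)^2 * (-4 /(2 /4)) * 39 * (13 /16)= -87318075/2 = -43659037.50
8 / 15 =0.53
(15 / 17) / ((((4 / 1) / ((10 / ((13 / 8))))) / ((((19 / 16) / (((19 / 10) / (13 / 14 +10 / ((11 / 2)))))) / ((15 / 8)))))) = 21150/17017 = 1.24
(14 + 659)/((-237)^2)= 673/56169 = 0.01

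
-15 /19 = -0.79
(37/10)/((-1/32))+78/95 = -2234/19 = -117.58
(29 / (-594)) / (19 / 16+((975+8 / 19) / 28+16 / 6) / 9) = -30856/3384139 = -0.01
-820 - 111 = -931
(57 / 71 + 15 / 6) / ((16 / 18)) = 4221/1136 = 3.72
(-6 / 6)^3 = -1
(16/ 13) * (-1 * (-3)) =3.69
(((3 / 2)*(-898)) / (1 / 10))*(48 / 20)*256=-8275968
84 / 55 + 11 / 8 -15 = -5323/440 = -12.10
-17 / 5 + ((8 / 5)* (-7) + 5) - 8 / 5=-56/5 = -11.20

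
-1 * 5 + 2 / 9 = -43/9 = -4.78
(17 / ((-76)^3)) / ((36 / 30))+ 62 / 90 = 27215237/39507840 = 0.69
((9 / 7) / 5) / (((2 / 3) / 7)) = 27/10 = 2.70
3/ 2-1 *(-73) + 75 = 299/2 = 149.50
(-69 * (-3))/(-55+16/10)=-345/89 = -3.88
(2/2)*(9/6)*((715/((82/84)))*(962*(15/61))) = 649999350/2501 = 259895.78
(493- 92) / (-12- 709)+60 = 42859/721 = 59.44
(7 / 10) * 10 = 7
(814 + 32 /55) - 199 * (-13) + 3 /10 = 374207/110 = 3401.88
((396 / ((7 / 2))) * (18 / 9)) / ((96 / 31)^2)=23.60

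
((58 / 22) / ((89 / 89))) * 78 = 2262/11 = 205.64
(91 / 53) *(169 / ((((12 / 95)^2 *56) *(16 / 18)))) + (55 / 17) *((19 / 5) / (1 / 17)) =31170773/54272 = 574.34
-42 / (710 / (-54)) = 1134/355 = 3.19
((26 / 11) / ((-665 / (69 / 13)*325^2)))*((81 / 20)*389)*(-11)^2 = -0.03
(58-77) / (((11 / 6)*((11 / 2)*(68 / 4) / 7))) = -1596/2057 = -0.78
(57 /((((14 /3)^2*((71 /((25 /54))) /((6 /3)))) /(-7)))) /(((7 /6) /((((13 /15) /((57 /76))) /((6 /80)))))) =-98800/31311 = -3.16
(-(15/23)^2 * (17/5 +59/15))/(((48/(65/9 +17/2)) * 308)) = -7075/2132928 = 0.00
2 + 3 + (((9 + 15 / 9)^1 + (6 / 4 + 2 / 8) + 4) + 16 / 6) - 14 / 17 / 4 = 4871/204 = 23.88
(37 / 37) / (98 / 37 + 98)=37/3724 = 0.01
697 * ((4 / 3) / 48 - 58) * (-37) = 53821643/36 = 1495045.64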